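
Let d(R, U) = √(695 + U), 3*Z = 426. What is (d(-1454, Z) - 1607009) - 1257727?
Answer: -2864736 + 3*√93 ≈ -2.8647e+6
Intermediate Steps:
Z = 142 (Z = (⅓)*426 = 142)
(d(-1454, Z) - 1607009) - 1257727 = (√(695 + 142) - 1607009) - 1257727 = (√837 - 1607009) - 1257727 = (3*√93 - 1607009) - 1257727 = (-1607009 + 3*√93) - 1257727 = -2864736 + 3*√93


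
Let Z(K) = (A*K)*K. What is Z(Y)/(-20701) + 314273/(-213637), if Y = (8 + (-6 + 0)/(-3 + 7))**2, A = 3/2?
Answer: -226489551007/141519985184 ≈ -1.6004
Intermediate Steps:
A = 3/2 (A = 3*(1/2) = 3/2 ≈ 1.5000)
Y = 169/4 (Y = (8 - 6/4)**2 = (8 - 6*1/4)**2 = (8 - 3/2)**2 = (13/2)**2 = 169/4 ≈ 42.250)
Z(K) = 3*K**2/2 (Z(K) = (3*K/2)*K = 3*K**2/2)
Z(Y)/(-20701) + 314273/(-213637) = (3*(169/4)**2/2)/(-20701) + 314273/(-213637) = ((3/2)*(28561/16))*(-1/20701) + 314273*(-1/213637) = (85683/32)*(-1/20701) - 314273/213637 = -85683/662432 - 314273/213637 = -226489551007/141519985184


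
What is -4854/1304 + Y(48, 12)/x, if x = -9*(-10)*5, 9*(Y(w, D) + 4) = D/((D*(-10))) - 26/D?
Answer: -73907249/19804500 ≈ -3.7318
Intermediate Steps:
Y(w, D) = -361/90 - 26/(9*D) (Y(w, D) = -4 + (D/((D*(-10))) - 26/D)/9 = -4 + (D/((-10*D)) - 26/D)/9 = -4 + (D*(-1/(10*D)) - 26/D)/9 = -4 + (-⅒ - 26/D)/9 = -4 + (-1/90 - 26/(9*D)) = -361/90 - 26/(9*D))
x = 450 (x = 90*5 = 450)
-4854/1304 + Y(48, 12)/x = -4854/1304 + ((1/90)*(-260 - 361*12)/12)/450 = -4854*1/1304 + ((1/90)*(1/12)*(-260 - 4332))*(1/450) = -2427/652 + ((1/90)*(1/12)*(-4592))*(1/450) = -2427/652 - 574/135*1/450 = -2427/652 - 287/30375 = -73907249/19804500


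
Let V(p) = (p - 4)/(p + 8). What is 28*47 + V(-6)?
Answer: 1311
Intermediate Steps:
V(p) = (-4 + p)/(8 + p)
28*47 + V(-6) = 28*47 + (-4 - 6)/(8 - 6) = 1316 - 10/2 = 1316 + (½)*(-10) = 1316 - 5 = 1311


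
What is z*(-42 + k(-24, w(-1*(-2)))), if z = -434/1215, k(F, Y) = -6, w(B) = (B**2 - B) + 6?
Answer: 6944/405 ≈ 17.146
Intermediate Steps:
w(B) = 6 + B**2 - B
z = -434/1215 (z = -434*1/1215 = -434/1215 ≈ -0.35720)
z*(-42 + k(-24, w(-1*(-2)))) = -434*(-42 - 6)/1215 = -434/1215*(-48) = 6944/405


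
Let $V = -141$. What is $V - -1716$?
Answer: $1575$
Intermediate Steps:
$V - -1716 = -141 - -1716 = -141 + 1716 = 1575$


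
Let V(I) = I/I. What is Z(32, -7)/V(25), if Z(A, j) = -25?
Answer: -25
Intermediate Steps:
V(I) = 1
Z(32, -7)/V(25) = -25/1 = -25*1 = -25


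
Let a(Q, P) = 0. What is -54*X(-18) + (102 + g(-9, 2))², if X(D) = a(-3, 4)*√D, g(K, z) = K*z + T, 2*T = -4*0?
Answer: 7056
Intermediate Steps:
T = 0 (T = (-4*0)/2 = (½)*0 = 0)
g(K, z) = K*z (g(K, z) = K*z + 0 = K*z)
X(D) = 0 (X(D) = 0*√D = 0)
-54*X(-18) + (102 + g(-9, 2))² = -54*0 + (102 - 9*2)² = 0 + (102 - 18)² = 0 + 84² = 0 + 7056 = 7056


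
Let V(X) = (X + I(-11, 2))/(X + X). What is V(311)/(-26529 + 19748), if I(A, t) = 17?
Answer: -164/2108891 ≈ -7.7766e-5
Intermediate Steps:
V(X) = (17 + X)/(2*X) (V(X) = (X + 17)/(X + X) = (17 + X)/((2*X)) = (17 + X)*(1/(2*X)) = (17 + X)/(2*X))
V(311)/(-26529 + 19748) = ((1/2)*(17 + 311)/311)/(-26529 + 19748) = ((1/2)*(1/311)*328)/(-6781) = (164/311)*(-1/6781) = -164/2108891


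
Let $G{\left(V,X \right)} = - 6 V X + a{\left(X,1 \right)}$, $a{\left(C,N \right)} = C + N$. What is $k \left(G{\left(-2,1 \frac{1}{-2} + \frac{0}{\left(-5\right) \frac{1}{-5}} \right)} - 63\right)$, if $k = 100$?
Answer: $-6850$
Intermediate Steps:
$G{\left(V,X \right)} = 1 + X - 6 V X$ ($G{\left(V,X \right)} = - 6 V X + \left(X + 1\right) = - 6 V X + \left(1 + X\right) = 1 + X - 6 V X$)
$k \left(G{\left(-2,1 \frac{1}{-2} + \frac{0}{\left(-5\right) \frac{1}{-5}} \right)} - 63\right) = 100 \left(\left(1 + \left(1 \frac{1}{-2} + \frac{0}{\left(-5\right) \frac{1}{-5}}\right) - - 12 \left(1 \frac{1}{-2} + \frac{0}{\left(-5\right) \frac{1}{-5}}\right)\right) - 63\right) = 100 \left(\left(1 + \left(1 \left(- \frac{1}{2}\right) + \frac{0}{\left(-5\right) \left(- \frac{1}{5}\right)}\right) - - 12 \left(1 \left(- \frac{1}{2}\right) + \frac{0}{\left(-5\right) \left(- \frac{1}{5}\right)}\right)\right) - 63\right) = 100 \left(\left(1 - \left(\frac{1}{2} + \frac{0}{1}\right) - - 12 \left(- \frac{1}{2} + \frac{0}{1}\right)\right) - 63\right) = 100 \left(\left(1 + \left(- \frac{1}{2} + 0 \cdot 1\right) - - 12 \left(- \frac{1}{2} + 0 \cdot 1\right)\right) - 63\right) = 100 \left(\left(1 + \left(- \frac{1}{2} + 0\right) - - 12 \left(- \frac{1}{2} + 0\right)\right) - 63\right) = 100 \left(\left(1 - \frac{1}{2} - \left(-12\right) \left(- \frac{1}{2}\right)\right) - 63\right) = 100 \left(\left(1 - \frac{1}{2} - 6\right) - 63\right) = 100 \left(- \frac{11}{2} - 63\right) = 100 \left(- \frac{137}{2}\right) = -6850$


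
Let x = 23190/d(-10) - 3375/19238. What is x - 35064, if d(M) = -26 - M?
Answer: -2809790733/76952 ≈ -36514.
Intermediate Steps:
x = -111545805/76952 (x = 23190/(-26 - 1*(-10)) - 3375/19238 = 23190/(-26 + 10) - 3375*1/19238 = 23190/(-16) - 3375/19238 = 23190*(-1/16) - 3375/19238 = -11595/8 - 3375/19238 = -111545805/76952 ≈ -1449.6)
x - 35064 = -111545805/76952 - 35064 = -2809790733/76952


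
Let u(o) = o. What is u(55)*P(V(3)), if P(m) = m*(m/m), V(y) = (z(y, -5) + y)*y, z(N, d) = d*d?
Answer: 4620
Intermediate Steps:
z(N, d) = d**2
V(y) = y*(25 + y) (V(y) = ((-5)**2 + y)*y = (25 + y)*y = y*(25 + y))
P(m) = m (P(m) = m*1 = m)
u(55)*P(V(3)) = 55*(3*(25 + 3)) = 55*(3*28) = 55*84 = 4620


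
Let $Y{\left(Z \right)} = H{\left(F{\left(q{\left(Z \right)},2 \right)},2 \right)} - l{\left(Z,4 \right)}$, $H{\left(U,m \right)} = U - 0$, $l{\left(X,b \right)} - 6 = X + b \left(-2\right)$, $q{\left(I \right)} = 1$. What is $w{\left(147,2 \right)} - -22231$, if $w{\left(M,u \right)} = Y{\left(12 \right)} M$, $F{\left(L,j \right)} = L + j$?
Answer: $21202$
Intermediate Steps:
$l{\left(X,b \right)} = 6 + X - 2 b$ ($l{\left(X,b \right)} = 6 + \left(X + b \left(-2\right)\right) = 6 + \left(X - 2 b\right) = 6 + X - 2 b$)
$H{\left(U,m \right)} = U$ ($H{\left(U,m \right)} = U + 0 = U$)
$Y{\left(Z \right)} = 5 - Z$ ($Y{\left(Z \right)} = \left(1 + 2\right) - \left(6 + Z - 8\right) = 3 - \left(6 + Z - 8\right) = 3 - \left(-2 + Z\right) = 5 - Z$)
$w{\left(M,u \right)} = - 7 M$ ($w{\left(M,u \right)} = \left(5 - 12\right) M = - 7 M$)
$w{\left(147,2 \right)} - -22231 = \left(-7\right) 147 - -22231 = -1029 + 22231 = 21202$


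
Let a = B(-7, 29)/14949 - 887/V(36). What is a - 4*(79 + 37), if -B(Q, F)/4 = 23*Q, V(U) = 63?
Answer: -50023151/104643 ≈ -478.04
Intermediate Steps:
B(Q, F) = -92*Q
a = -1468799/104643 (a = -92*(-7)/14949 - 887/63 = 644*(1/14949) - 887*1/63 = 644/14949 - 887/63 = -1468799/104643 ≈ -14.036)
a - 4*(79 + 37) = -1468799/104643 - 4*(79 + 37) = -1468799/104643 - 4*116 = -1468799/104643 - 464 = -50023151/104643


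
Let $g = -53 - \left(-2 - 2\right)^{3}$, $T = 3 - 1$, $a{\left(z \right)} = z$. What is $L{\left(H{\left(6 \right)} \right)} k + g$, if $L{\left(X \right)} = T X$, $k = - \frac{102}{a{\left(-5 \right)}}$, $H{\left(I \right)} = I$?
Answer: $\frac{1279}{5} \approx 255.8$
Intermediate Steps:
$T = 2$
$k = \frac{102}{5}$ ($k = - \frac{102}{-5} = \left(-102\right) \left(- \frac{1}{5}\right) = \frac{102}{5} \approx 20.4$)
$g = 11$ ($g = -53 - \left(-4\right)^{3} = -53 - -64 = -53 + 64 = 11$)
$L{\left(X \right)} = 2 X$
$L{\left(H{\left(6 \right)} \right)} k + g = 2 \cdot 6 \cdot \frac{102}{5} + 11 = 12 \cdot \frac{102}{5} + 11 = \frac{1224}{5} + 11 = \frac{1279}{5}$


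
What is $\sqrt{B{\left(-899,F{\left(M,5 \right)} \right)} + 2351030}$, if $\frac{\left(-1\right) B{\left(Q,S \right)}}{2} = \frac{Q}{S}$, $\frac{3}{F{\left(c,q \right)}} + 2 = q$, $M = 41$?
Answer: $2 \sqrt{588207} \approx 1533.9$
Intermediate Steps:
$F{\left(c,q \right)} = \frac{3}{-2 + q}$
$B{\left(Q,S \right)} = - \frac{2 Q}{S}$ ($B{\left(Q,S \right)} = - 2 \frac{Q}{S} = - \frac{2 Q}{S}$)
$\sqrt{B{\left(-899,F{\left(M,5 \right)} \right)} + 2351030} = \sqrt{\left(-2\right) \left(-899\right) \frac{1}{3 \frac{1}{-2 + 5}} + 2351030} = \sqrt{\left(-2\right) \left(-899\right) \frac{1}{3 \cdot \frac{1}{3}} + 2351030} = \sqrt{\left(-2\right) \left(-899\right) 1^{-1} + 2351030} = \sqrt{\left(-2\right) \left(-899\right) 1 + 2351030} = \sqrt{1798 + 2351030} = \sqrt{2352828} = 2 \sqrt{588207}$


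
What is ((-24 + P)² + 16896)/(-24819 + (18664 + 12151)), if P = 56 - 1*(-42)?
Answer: 5593/1499 ≈ 3.7312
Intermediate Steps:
P = 98 (P = 56 + 42 = 98)
((-24 + P)² + 16896)/(-24819 + (18664 + 12151)) = ((-24 + 98)² + 16896)/(-24819 + (18664 + 12151)) = (74² + 16896)/(-24819 + 30815) = (5476 + 16896)/5996 = 22372*(1/5996) = 5593/1499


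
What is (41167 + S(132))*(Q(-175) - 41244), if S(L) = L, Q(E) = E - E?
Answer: -1703335956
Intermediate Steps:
Q(E) = 0
(41167 + S(132))*(Q(-175) - 41244) = (41167 + 132)*(0 - 41244) = 41299*(-41244) = -1703335956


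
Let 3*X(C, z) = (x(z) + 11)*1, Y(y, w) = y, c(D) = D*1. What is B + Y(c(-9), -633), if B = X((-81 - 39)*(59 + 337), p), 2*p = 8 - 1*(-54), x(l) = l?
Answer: 5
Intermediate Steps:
c(D) = D
p = 31 (p = (8 - 1*(-54))/2 = (8 + 54)/2 = (½)*62 = 31)
X(C, z) = 11/3 + z/3 (X(C, z) = ((z + 11)*1)/3 = ((11 + z)*1)/3 = (11 + z)/3 = 11/3 + z/3)
B = 14 (B = 11/3 + (⅓)*31 = 11/3 + 31/3 = 14)
B + Y(c(-9), -633) = 14 - 9 = 5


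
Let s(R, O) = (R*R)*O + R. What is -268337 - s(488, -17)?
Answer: 3779623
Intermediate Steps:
s(R, O) = R + O*R² (s(R, O) = R²*O + R = O*R² + R = R + O*R²)
-268337 - s(488, -17) = -268337 - 488*(1 - 17*488) = -268337 - 488*(1 - 8296) = -268337 - 488*(-8295) = -268337 - 1*(-4047960) = -268337 + 4047960 = 3779623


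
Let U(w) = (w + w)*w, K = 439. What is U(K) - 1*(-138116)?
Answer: 523558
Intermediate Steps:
U(w) = 2*w² (U(w) = (2*w)*w = 2*w²)
U(K) - 1*(-138116) = 2*439² - 1*(-138116) = 2*192721 + 138116 = 385442 + 138116 = 523558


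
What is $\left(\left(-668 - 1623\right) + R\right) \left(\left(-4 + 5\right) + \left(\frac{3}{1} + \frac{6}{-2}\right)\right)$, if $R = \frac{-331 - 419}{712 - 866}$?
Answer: $- \frac{176032}{77} \approx -2286.1$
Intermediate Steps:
$R = \frac{375}{77}$ ($R = - \frac{750}{-154} = \left(-750\right) \left(- \frac{1}{154}\right) = \frac{375}{77} \approx 4.8701$)
$\left(\left(-668 - 1623\right) + R\right) \left(\left(-4 + 5\right) + \left(\frac{3}{1} + \frac{6}{-2}\right)\right) = \left(\left(-668 - 1623\right) + \frac{375}{77}\right) \left(\left(-4 + 5\right) + \left(\frac{3}{1} + \frac{6}{-2}\right)\right) = \left(-2291 + \frac{375}{77}\right) \left(1 + \left(3 \cdot 1 + 6 \left(- \frac{1}{2}\right)\right)\right) = - \frac{176032 \left(1 + \left(3 - 3\right)\right)}{77} = - \frac{176032 \left(1 + 0\right)}{77} = \left(- \frac{176032}{77}\right) 1 = - \frac{176032}{77}$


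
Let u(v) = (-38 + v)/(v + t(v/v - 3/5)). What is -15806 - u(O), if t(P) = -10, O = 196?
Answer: -1470037/93 ≈ -15807.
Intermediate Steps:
u(v) = (-38 + v)/(-10 + v) (u(v) = (-38 + v)/(v - 10) = (-38 + v)/(-10 + v))
-15806 - u(O) = -15806 - (-38 + 196)/(-10 + 196) = -15806 - 158/186 = -15806 - 1*79/93 = -15806 - 79/93 = -1470037/93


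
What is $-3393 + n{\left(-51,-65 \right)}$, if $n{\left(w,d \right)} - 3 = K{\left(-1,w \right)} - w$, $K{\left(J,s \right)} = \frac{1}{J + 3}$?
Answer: $- \frac{6677}{2} \approx -3338.5$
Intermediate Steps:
$K{\left(J,s \right)} = \frac{1}{3 + J}$
$n{\left(w,d \right)} = \frac{7}{2} - w$ ($n{\left(w,d \right)} = 3 - \left(w - \frac{1}{3 - 1}\right) = 3 - \left(- \frac{1}{2} + w\right) = \frac{7}{2} - w$)
$-3393 + n{\left(-51,-65 \right)} = -3393 + \left(\frac{7}{2} - -51\right) = -3393 + \left(\frac{7}{2} + 51\right) = -3393 + \frac{109}{2} = - \frac{6677}{2}$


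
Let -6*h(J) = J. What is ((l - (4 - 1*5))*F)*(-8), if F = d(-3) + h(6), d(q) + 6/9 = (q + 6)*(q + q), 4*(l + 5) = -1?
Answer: -2006/3 ≈ -668.67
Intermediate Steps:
l = -21/4 (l = -5 + (1/4)*(-1) = -5 - 1/4 = -21/4 ≈ -5.2500)
h(J) = -J/6
d(q) = -2/3 + 2*q*(6 + q) (d(q) = -2/3 + (q + 6)*(q + q) = -2/3 + (6 + q)*(2*q) = -2/3 + 2*q*(6 + q))
F = -59/3 (F = (-2/3 + 2*(-3)**2 + 12*(-3)) - 1/6*6 = (-2/3 + 2*9 - 36) - 1 = (-2/3 + 18 - 36) - 1 = -56/3 - 1 = -59/3 ≈ -19.667)
((l - (4 - 1*5))*F)*(-8) = ((-21/4 - (4 - 1*5))*(-59/3))*(-8) = ((-21/4 - (4 - 5))*(-59/3))*(-8) = ((-21/4 - 1*(-1))*(-59/3))*(-8) = ((-21/4 + 1)*(-59/3))*(-8) = -17/4*(-59/3)*(-8) = (1003/12)*(-8) = -2006/3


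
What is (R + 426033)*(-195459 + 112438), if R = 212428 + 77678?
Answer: -59454575919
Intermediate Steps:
R = 290106
(R + 426033)*(-195459 + 112438) = (290106 + 426033)*(-195459 + 112438) = 716139*(-83021) = -59454575919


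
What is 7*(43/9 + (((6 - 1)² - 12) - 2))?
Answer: 994/9 ≈ 110.44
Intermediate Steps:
7*(43/9 + (((6 - 1)² - 12) - 2)) = 7*(43*(⅑) + ((5² - 12) - 2)) = 7*(43/9 + ((25 - 12) - 2)) = 7*(43/9 + (13 - 2)) = 7*(43/9 + 11) = 7*(142/9) = 994/9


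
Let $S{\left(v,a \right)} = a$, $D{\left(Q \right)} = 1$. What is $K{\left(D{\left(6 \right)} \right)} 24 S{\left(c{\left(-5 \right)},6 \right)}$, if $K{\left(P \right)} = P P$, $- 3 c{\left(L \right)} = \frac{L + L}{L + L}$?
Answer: $144$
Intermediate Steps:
$c{\left(L \right)} = - \frac{1}{3}$ ($c{\left(L \right)} = - \frac{\left(L + L\right) \frac{1}{L + L}}{3} = - \frac{2 L \frac{1}{2 L}}{3} = \left(- \frac{1}{3}\right) 1 = - \frac{1}{3}$)
$K{\left(P \right)} = P^{2}$
$K{\left(D{\left(6 \right)} \right)} 24 S{\left(c{\left(-5 \right)},6 \right)} = 1^{2} \cdot 24 \cdot 6 = 1 \cdot 24 \cdot 6 = 24 \cdot 6 = 144$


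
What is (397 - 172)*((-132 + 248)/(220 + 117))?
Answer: 26100/337 ≈ 77.448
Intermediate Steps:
(397 - 172)*((-132 + 248)/(220 + 117)) = 225*(116/337) = 26100/337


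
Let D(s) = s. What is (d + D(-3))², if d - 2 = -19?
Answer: 400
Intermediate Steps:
d = -17 (d = 2 - 19 = -17)
(d + D(-3))² = (-17 - 3)² = (-20)² = 400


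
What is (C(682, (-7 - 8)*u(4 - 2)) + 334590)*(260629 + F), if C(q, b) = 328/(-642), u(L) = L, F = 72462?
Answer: 334346242538/3 ≈ 1.1145e+11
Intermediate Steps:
C(q, b) = -164/321 (C(q, b) = 328*(-1/642) = -164/321)
(C(682, (-7 - 8)*u(4 - 2)) + 334590)*(260629 + F) = (-164/321 + 334590)*(260629 + 72462) = (107403226/321)*333091 = 334346242538/3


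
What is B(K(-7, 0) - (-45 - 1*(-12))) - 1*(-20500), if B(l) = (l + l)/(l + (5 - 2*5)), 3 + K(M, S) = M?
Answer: 184523/9 ≈ 20503.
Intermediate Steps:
K(M, S) = -3 + M
B(l) = 2*l/(-5 + l) (B(l) = (2*l)/(l + (5 - 10)) = (2*l)/(l - 5) = (2*l)/(-5 + l) = 2*l/(-5 + l))
B(K(-7, 0) - (-45 - 1*(-12))) - 1*(-20500) = 2*((-3 - 7) - (-45 - 1*(-12)))/(-5 + ((-3 - 7) - (-45 - 1*(-12)))) - 1*(-20500) = 2*(-10 - (-45 + 12))/(-5 + (-10 - (-45 + 12))) + 20500 = 2*(-10 - 1*(-33))/(-5 + (-10 - 1*(-33))) + 20500 = 2*(-10 + 33)/(-5 + (-10 + 33)) + 20500 = 2*23/(-5 + 23) + 20500 = 2*23/18 + 20500 = 2*23*(1/18) + 20500 = 23/9 + 20500 = 184523/9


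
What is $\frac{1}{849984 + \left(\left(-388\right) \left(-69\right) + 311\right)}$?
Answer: $\frac{1}{877067} \approx 1.1402 \cdot 10^{-6}$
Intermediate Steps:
$\frac{1}{849984 + \left(\left(-388\right) \left(-69\right) + 311\right)} = \frac{1}{849984 + \left(26772 + 311\right)} = \frac{1}{849984 + 27083} = \frac{1}{877067}$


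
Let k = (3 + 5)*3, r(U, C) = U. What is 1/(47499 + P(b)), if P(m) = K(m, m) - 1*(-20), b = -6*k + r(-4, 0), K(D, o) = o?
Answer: 1/47371 ≈ 2.1110e-5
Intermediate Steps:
k = 24 (k = 8*3 = 24)
b = -148 (b = -6*24 - 4 = -144 - 4 = -148)
P(m) = 20 + m (P(m) = m - 1*(-20) = m + 20 = 20 + m)
1/(47499 + P(b)) = 1/(47499 + (20 - 148)) = 1/(47499 - 128) = 1/47371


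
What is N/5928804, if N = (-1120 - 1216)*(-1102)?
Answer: 643568/1482201 ≈ 0.43420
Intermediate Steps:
N = 2574272 (N = -2336*(-1102) = 2574272)
N/5928804 = 2574272/5928804 = 2574272*(1/5928804) = 643568/1482201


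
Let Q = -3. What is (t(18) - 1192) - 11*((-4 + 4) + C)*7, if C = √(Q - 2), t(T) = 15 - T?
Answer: -1195 - 77*I*√5 ≈ -1195.0 - 172.18*I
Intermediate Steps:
C = I*√5 (C = √(-3 - 2) = √(-5) = I*√5 ≈ 2.2361*I)
(t(18) - 1192) - 11*((-4 + 4) + C)*7 = ((15 - 1*18) - 1192) - 11*((-4 + 4) + I*√5)*7 = ((15 - 18) - 1192) - 11*(0 + I*√5)*7 = (-3 - 1192) - 11*I*√5*7 = -1195 - 11*I*√5*7 = -1195 - 77*I*√5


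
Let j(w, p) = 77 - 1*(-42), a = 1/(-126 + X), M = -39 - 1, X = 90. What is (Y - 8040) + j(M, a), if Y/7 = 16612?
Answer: 108363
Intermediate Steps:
Y = 116284 (Y = 7*16612 = 116284)
M = -40 (M = -39 - 1*1 = -39 - 1 = -40)
a = -1/36 (a = 1/(-126 + 90) = 1/(-36) = -1/36 ≈ -0.027778)
j(w, p) = 119 (j(w, p) = 77 + 42 = 119)
(Y - 8040) + j(M, a) = (116284 - 8040) + 119 = 108244 + 119 = 108363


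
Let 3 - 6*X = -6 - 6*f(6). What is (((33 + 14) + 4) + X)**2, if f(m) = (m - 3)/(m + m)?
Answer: 44521/16 ≈ 2782.6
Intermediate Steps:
f(m) = (-3 + m)/(2*m) (f(m) = (-3 + m)/((2*m)) = (-3 + m)*(1/(2*m)) = (-3 + m)/(2*m))
X = 7/4 (X = 1/2 - (-6 - 3*(-3 + 6)/6)/6 = 1/2 - (-6 - 3*3/6)/6 = 1/2 - (-6 - 6*1/4)/6 = 1/2 - (-6 - 3/2)/6 = 1/2 - 1/6*(-15/2) = 1/2 + 5/4 = 7/4 ≈ 1.7500)
(((33 + 14) + 4) + X)**2 = (((33 + 14) + 4) + 7/4)**2 = ((47 + 4) + 7/4)**2 = (51 + 7/4)**2 = (211/4)**2 = 44521/16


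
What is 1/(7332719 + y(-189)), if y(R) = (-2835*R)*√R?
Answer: 7332719/108030235921486 - 1607445*I*√21/108030235921486 ≈ 6.7876e-8 - 6.8187e-8*I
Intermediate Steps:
y(R) = -2835*R^(3/2)
1/(7332719 + y(-189)) = 1/(7332719 - (-1607445)*I*√21) = 1/(7332719 + 1607445*I*√21)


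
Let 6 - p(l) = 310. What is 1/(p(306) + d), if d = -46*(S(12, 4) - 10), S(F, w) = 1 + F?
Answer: -1/442 ≈ -0.0022624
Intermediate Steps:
p(l) = -304 (p(l) = 6 - 1*310 = 6 - 310 = -304)
d = -138 (d = -46*((1 + 12) - 10) = -46*(13 - 10) = -46*3 = -138)
1/(p(306) + d) = 1/(-304 - 138) = 1/(-442) = -1/442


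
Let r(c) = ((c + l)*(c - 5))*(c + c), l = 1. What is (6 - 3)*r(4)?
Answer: -120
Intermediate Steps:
r(c) = 2*c*(1 + c)*(-5 + c) (r(c) = ((c + 1)*(c - 5))*(c + c) = ((1 + c)*(-5 + c))*(2*c) = 2*c*(1 + c)*(-5 + c))
(6 - 3)*r(4) = (6 - 3)*(2*4*(-5 + 4² - 4*4)) = 3*(2*4*(-5 + 16 - 16)) = 3*(2*4*(-5)) = 3*(-40) = -120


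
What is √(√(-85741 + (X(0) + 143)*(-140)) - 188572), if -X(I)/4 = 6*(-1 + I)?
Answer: √(-188572 + I*√109121) ≈ 0.38 + 434.25*I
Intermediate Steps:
X(I) = 24 - 24*I (X(I) = -24*(-1 + I) = -4*(-6 + 6*I) = 24 - 24*I)
√(√(-85741 + (X(0) + 143)*(-140)) - 188572) = √(√(-85741 + ((24 - 24*0) + 143)*(-140)) - 188572) = √(√(-85741 + ((24 + 0) + 143)*(-140)) - 188572) = √(√(-85741 + (24 + 143)*(-140)) - 188572) = √(√(-85741 + 167*(-140)) - 188572) = √(√(-85741 - 23380) - 188572) = √(√(-109121) - 188572) = √(I*√109121 - 188572) = √(-188572 + I*√109121)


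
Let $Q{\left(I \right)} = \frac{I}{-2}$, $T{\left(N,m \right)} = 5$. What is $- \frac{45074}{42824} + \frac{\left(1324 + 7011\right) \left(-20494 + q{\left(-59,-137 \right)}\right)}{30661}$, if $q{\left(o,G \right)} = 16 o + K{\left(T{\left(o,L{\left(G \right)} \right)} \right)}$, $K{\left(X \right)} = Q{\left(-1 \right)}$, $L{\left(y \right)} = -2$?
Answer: $- \frac{3826620623207}{656513332} \approx -5828.7$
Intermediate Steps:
$Q{\left(I \right)} = - \frac{I}{2}$ ($Q{\left(I \right)} = I \left(- \frac{1}{2}\right) = - \frac{I}{2}$)
$K{\left(X \right)} = \frac{1}{2}$ ($K{\left(X \right)} = \left(- \frac{1}{2}\right) \left(-1\right) = \frac{1}{2}$)
$q{\left(o,G \right)} = \frac{1}{2} + 16 o$ ($q{\left(o,G \right)} = 16 o + \frac{1}{2} = \frac{1}{2} + 16 o$)
$- \frac{45074}{42824} + \frac{\left(1324 + 7011\right) \left(-20494 + q{\left(-59,-137 \right)}\right)}{30661} = - \frac{45074}{42824} + \frac{\left(1324 + 7011\right) \left(-20494 + \left(\frac{1}{2} + 16 \left(-59\right)\right)\right)}{30661} = \left(-45074\right) \frac{1}{42824} + 8335 \left(-20494 + \left(\frac{1}{2} - 944\right)\right) \frac{1}{30661} = - \frac{22537}{21412} + 8335 \left(-20494 - \frac{1887}{2}\right) \frac{1}{30661} = - \frac{22537}{21412} + 8335 \left(- \frac{42875}{2}\right) \frac{1}{30661} = - \frac{22537}{21412} - \frac{357363125}{61322} = - \frac{3826620623207}{656513332}$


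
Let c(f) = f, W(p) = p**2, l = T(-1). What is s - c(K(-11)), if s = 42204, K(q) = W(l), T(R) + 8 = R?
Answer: 42123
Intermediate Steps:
T(R) = -8 + R
l = -9 (l = -8 - 1 = -9)
K(q) = 81 (K(q) = (-9)**2 = 81)
s - c(K(-11)) = 42204 - 1*81 = 42204 - 81 = 42123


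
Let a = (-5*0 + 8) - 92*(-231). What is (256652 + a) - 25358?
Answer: 252554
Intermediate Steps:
a = 21260 (a = (0 + 8) + 21252 = 8 + 21252 = 21260)
(256652 + a) - 25358 = (256652 + 21260) - 25358 = 277912 - 25358 = 252554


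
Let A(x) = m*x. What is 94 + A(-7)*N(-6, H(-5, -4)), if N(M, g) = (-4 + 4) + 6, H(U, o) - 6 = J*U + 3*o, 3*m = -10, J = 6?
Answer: 234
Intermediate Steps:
m = -10/3 (m = (⅓)*(-10) = -10/3 ≈ -3.3333)
H(U, o) = 6 + 3*o + 6*U (H(U, o) = 6 + (6*U + 3*o) = 6 + (3*o + 6*U) = 6 + 3*o + 6*U)
A(x) = -10*x/3
N(M, g) = 6 (N(M, g) = 0 + 6 = 6)
94 + A(-7)*N(-6, H(-5, -4)) = 94 - 10/3*(-7)*6 = 94 + (70/3)*6 = 94 + 140 = 234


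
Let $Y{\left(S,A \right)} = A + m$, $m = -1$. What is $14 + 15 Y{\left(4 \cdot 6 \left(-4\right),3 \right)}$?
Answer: $44$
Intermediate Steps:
$Y{\left(S,A \right)} = -1 + A$ ($Y{\left(S,A \right)} = A - 1 = -1 + A$)
$14 + 15 Y{\left(4 \cdot 6 \left(-4\right),3 \right)} = 14 + 15 \left(-1 + 3\right) = 14 + 15 \cdot 2 = 14 + 30 = 44$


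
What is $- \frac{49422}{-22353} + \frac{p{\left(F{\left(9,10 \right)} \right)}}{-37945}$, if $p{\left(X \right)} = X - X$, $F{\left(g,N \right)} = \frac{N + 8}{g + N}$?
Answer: $\frac{16474}{7451} \approx 2.211$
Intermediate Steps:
$F{\left(g,N \right)} = \frac{8 + N}{N + g}$
$p{\left(X \right)} = 0$
$- \frac{49422}{-22353} + \frac{p{\left(F{\left(9,10 \right)} \right)}}{-37945} = - \frac{49422}{-22353} + \frac{0}{-37945} = \left(-49422\right) \left(- \frac{1}{22353}\right) + 0 \left(- \frac{1}{37945}\right) = \frac{16474}{7451} + 0 = \frac{16474}{7451}$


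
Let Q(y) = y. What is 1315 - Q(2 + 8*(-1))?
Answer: 1321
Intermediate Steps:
1315 - Q(2 + 8*(-1)) = 1315 - (2 + 8*(-1)) = 1315 - (2 - 8) = 1315 - 1*(-6) = 1315 + 6 = 1321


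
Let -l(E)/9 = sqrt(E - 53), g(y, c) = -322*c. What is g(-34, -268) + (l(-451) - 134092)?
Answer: -47796 - 54*I*sqrt(14) ≈ -47796.0 - 202.05*I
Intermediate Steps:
l(E) = -9*sqrt(-53 + E) (l(E) = -9*sqrt(E - 53) = -9*sqrt(-53 + E))
g(-34, -268) + (l(-451) - 134092) = -322*(-268) + (-9*sqrt(-53 - 451) - 134092) = 86296 + (-54*I*sqrt(14) - 134092) = 86296 + (-134092 - 54*I*sqrt(14)) = -47796 - 54*I*sqrt(14)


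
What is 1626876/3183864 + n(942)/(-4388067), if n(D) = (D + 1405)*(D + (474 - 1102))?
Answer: 399372236915/1164250712574 ≈ 0.34303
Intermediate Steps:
n(D) = (-628 + D)*(1405 + D) (n(D) = (1405 + D)*(D - 628) = (1405 + D)*(-628 + D) = (-628 + D)*(1405 + D))
1626876/3183864 + n(942)/(-4388067) = 1626876/3183864 + (-882340 + 942² + 777*942)/(-4388067) = 1626876*(1/3183864) + (-882340 + 887364 + 731934)*(-1/4388067) = 135573/265322 + 736958*(-1/4388067) = 135573/265322 - 736958/4388067 = 399372236915/1164250712574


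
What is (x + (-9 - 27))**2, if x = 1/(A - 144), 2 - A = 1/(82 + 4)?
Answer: 193383580516/149157369 ≈ 1296.5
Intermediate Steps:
A = 171/86 (A = 2 - 1/(82 + 4) = 2 - 1/86 = 171/86 ≈ 1.9884)
x = -86/12213 (x = 1/(171/86 - 144) = 1/(-12213/86) = -86/12213 ≈ -0.0070417)
(x + (-9 - 27))**2 = (-86/12213 + (-9 - 27))**2 = (-86/12213 - 36)**2 = (-439754/12213)**2 = 193383580516/149157369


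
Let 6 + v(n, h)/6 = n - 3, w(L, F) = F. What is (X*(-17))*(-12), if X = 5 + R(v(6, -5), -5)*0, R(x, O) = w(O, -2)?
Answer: 1020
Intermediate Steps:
v(n, h) = -54 + 6*n (v(n, h) = -36 + 6*(n - 3) = -36 + 6*(-3 + n) = -36 + (-18 + 6*n) = -54 + 6*n)
R(x, O) = -2
X = 5 (X = 5 - 2*0 = 5 + 0 = 5)
(X*(-17))*(-12) = (5*(-17))*(-12) = -85*(-12) = 1020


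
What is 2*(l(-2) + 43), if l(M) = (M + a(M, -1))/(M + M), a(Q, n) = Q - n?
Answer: 175/2 ≈ 87.500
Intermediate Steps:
l(M) = (1 + 2*M)/(2*M) (l(M) = (M + (M - 1*(-1)))/(M + M) = (M + (M + 1))/((2*M)) = (M + (1 + M))*(1/(2*M)) = (1 + 2*M)*(1/(2*M)) = (1 + 2*M)/(2*M))
2*(l(-2) + 43) = 2*((½ - 2)/(-2) + 43) = 2*(-½*(-3/2) + 43) = 2*(¾ + 43) = 2*(175/4) = 175/2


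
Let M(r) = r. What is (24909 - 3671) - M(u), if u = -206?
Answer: 21444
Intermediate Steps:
(24909 - 3671) - M(u) = (24909 - 3671) - 1*(-206) = 21238 + 206 = 21444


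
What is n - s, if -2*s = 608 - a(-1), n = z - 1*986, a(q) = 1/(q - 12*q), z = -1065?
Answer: -38435/22 ≈ -1747.0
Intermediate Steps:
a(q) = -1/(11*q) (a(q) = 1/(-11*q) = -1/(11*q))
n = -2051 (n = -1065 - 1*986 = -1065 - 986 = -2051)
s = -6687/22 (s = -(608 - (-1)/(11*(-1)))/2 = -(608 - (-1)*(-1)/11)/2 = -(608 - 1*1/11)/2 = -(608 - 1/11)/2 = -1/2*6687/11 = -6687/22 ≈ -303.95)
n - s = -2051 - 1*(-6687/22) = -2051 + 6687/22 = -38435/22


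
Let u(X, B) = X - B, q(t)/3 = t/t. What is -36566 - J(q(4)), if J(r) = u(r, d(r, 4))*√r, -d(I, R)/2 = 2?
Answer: -36566 - 7*√3 ≈ -36578.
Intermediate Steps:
d(I, R) = -4 (d(I, R) = -2*2 = -4)
q(t) = 3 (q(t) = 3*(t/t) = 3*1 = 3)
J(r) = √r*(4 + r) (J(r) = (r - 1*(-4))*√r = (r + 4)*√r = (4 + r)*√r = √r*(4 + r))
-36566 - J(q(4)) = -36566 - √3*(4 + 3) = -36566 - √3*7 = -36566 - 7*√3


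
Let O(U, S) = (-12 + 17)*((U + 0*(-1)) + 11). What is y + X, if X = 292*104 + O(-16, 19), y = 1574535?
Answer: 1604878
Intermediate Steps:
O(U, S) = 55 + 5*U (O(U, S) = 5*((U + 0) + 11) = 5*(U + 11) = 5*(11 + U) = 55 + 5*U)
X = 30343 (X = 292*104 + (55 + 5*(-16)) = 30368 + (55 - 80) = 30368 - 25 = 30343)
y + X = 1574535 + 30343 = 1604878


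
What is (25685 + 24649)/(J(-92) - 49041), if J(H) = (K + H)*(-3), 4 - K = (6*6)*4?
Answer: -16778/16115 ≈ -1.0411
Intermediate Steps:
K = -140 (K = 4 - 6*6*4 = 4 - 36*4 = 4 - 1*144 = 4 - 144 = -140)
J(H) = 420 - 3*H (J(H) = (-140 + H)*(-3) = 420 - 3*H)
(25685 + 24649)/(J(-92) - 49041) = (25685 + 24649)/((420 - 3*(-92)) - 49041) = 50334/((420 + 276) - 49041) = 50334/(696 - 49041) = 50334/(-48345) = 50334*(-1/48345) = -16778/16115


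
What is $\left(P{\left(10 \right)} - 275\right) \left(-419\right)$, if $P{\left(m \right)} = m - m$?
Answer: $115225$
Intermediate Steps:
$P{\left(m \right)} = 0$
$\left(P{\left(10 \right)} - 275\right) \left(-419\right) = \left(0 - 275\right) \left(-419\right) = \left(-275\right) \left(-419\right) = 115225$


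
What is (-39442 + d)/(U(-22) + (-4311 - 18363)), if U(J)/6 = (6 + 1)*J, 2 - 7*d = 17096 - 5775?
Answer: 2161/1242 ≈ 1.7399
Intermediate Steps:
d = -1617 (d = 2/7 - (17096 - 5775)/7 = 2/7 - ⅐*11321 = 2/7 - 11321/7 = -1617)
U(J) = 42*J (U(J) = 6*((6 + 1)*J) = 6*(7*J) = 42*J)
(-39442 + d)/(U(-22) + (-4311 - 18363)) = (-39442 - 1617)/(42*(-22) + (-4311 - 18363)) = -41059/(-924 - 22674) = -41059/(-23598) = -41059*(-1/23598) = 2161/1242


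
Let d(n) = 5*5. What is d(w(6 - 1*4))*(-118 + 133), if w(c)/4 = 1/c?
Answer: 375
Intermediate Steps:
w(c) = 4/c
d(n) = 25
d(w(6 - 1*4))*(-118 + 133) = 25*(-118 + 133) = 25*15 = 375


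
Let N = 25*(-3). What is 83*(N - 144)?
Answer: -18177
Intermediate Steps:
N = -75
83*(N - 144) = 83*(-75 - 144) = 83*(-219) = -18177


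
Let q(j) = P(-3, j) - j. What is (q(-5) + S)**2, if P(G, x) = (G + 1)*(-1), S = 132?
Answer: 19321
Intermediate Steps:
P(G, x) = -1 - G (P(G, x) = (1 + G)*(-1) = -1 - G)
q(j) = 2 - j (q(j) = (-1 - 1*(-3)) - j = (-1 + 3) - j = 2 - j)
(q(-5) + S)**2 = ((2 - 1*(-5)) + 132)**2 = ((2 + 5) + 132)**2 = (7 + 132)**2 = 139**2 = 19321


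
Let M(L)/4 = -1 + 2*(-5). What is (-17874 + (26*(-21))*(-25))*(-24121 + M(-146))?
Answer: 102072960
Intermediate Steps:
M(L) = -44 (M(L) = 4*(-1 + 2*(-5)) = 4*(-1 - 10) = 4*(-11) = -44)
(-17874 + (26*(-21))*(-25))*(-24121 + M(-146)) = (-17874 + (26*(-21))*(-25))*(-24121 - 44) = (-17874 - 546*(-25))*(-24165) = (-17874 + 13650)*(-24165) = -4224*(-24165) = 102072960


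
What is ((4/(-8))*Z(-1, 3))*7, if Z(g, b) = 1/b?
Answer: -7/6 ≈ -1.1667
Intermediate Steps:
((4/(-8))*Z(-1, 3))*7 = ((4/(-8))/3)*7 = ((4*(-⅛))*(⅓))*7 = -½*⅓*7 = -⅙*7 = -7/6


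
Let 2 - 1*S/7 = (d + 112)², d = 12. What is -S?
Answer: 107618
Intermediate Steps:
S = -107618 (S = 14 - 7*(12 + 112)² = 14 - 7*124² = 14 - 7*15376 = 14 - 107632 = -107618)
-S = -1*(-107618) = 107618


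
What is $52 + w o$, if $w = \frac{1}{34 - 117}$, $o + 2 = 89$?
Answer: $\frac{4229}{83} \approx 50.952$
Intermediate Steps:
$o = 87$ ($o = -2 + 89 = 87$)
$w = - \frac{1}{83}$ ($w = \frac{1}{-83} = - \frac{1}{83} \approx -0.012048$)
$52 + w o = 52 - \frac{87}{83} = \frac{4229}{83}$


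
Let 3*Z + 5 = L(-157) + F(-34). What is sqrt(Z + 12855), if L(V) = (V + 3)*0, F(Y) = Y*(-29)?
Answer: 13*sqrt(78) ≈ 114.81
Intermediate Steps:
F(Y) = -29*Y
L(V) = 0 (L(V) = (3 + V)*0 = 0)
Z = 327 (Z = -5/3 + (0 - 29*(-34))/3 = -5/3 + (0 + 986)/3 = -5/3 + (1/3)*986 = -5/3 + 986/3 = 327)
sqrt(Z + 12855) = sqrt(327 + 12855) = sqrt(13182) = 13*sqrt(78)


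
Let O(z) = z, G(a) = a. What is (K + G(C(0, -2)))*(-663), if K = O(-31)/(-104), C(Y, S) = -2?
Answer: 9027/8 ≈ 1128.4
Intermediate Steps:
K = 31/104 (K = -31/(-104) = -31*(-1/104) = 31/104 ≈ 0.29808)
(K + G(C(0, -2)))*(-663) = (31/104 - 2)*(-663) = -177/104*(-663) = 9027/8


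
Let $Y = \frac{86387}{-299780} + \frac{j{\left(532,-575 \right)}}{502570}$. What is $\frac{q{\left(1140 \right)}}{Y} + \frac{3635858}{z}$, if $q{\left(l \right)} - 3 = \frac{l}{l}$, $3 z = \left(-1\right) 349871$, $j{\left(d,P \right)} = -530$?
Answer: $- \frac{68613783823712266}{1524541819915929} \approx -45.006$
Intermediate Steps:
$z = - \frac{349871}{3}$ ($z = \frac{\left(-1\right) 349871}{3} = \frac{1}{3} \left(-349871\right) = - \frac{349871}{3} \approx -1.1662 \cdot 10^{5}$)
$q{\left(l \right)} = 4$ ($q{\left(l \right)} = 3 + \frac{l}{l} = 3 + 1 = 4$)
$Y = - \frac{4357439799}{15066043460}$ ($Y = \frac{86387}{-299780} - \frac{530}{502570} = 86387 \left(- \frac{1}{299780}\right) - \frac{53}{50257} = - \frac{86387}{299780} - \frac{53}{50257} = - \frac{4357439799}{15066043460} \approx -0.28922$)
$\frac{q{\left(1140 \right)}}{Y} + \frac{3635858}{z} = \frac{4}{- \frac{4357439799}{15066043460}} + \frac{3635858}{- \frac{349871}{3}} = 4 \left(- \frac{15066043460}{4357439799}\right) + 3635858 \left(- \frac{3}{349871}\right) = - \frac{60264173840}{4357439799} - \frac{10907574}{349871} = - \frac{68613783823712266}{1524541819915929}$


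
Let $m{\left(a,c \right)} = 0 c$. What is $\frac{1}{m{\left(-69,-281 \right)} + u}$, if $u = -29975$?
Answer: $- \frac{1}{29975} \approx -3.3361 \cdot 10^{-5}$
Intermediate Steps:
$m{\left(a,c \right)} = 0$
$\frac{1}{m{\left(-69,-281 \right)} + u} = \frac{1}{0 - 29975} = \frac{1}{-29975} = - \frac{1}{29975}$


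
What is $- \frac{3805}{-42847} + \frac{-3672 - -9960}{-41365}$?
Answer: $- \frac{112028111}{1772366155} \approx -0.063208$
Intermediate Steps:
$- \frac{3805}{-42847} + \frac{-3672 - -9960}{-41365} = \left(-3805\right) \left(- \frac{1}{42847}\right) + \left(-3672 + 9960\right) \left(- \frac{1}{41365}\right) = \frac{3805}{42847} + 6288 \left(- \frac{1}{41365}\right) = \frac{3805}{42847} - \frac{6288}{41365} = - \frac{112028111}{1772366155}$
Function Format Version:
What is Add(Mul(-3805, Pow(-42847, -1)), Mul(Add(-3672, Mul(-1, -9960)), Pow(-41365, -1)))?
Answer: Rational(-112028111, 1772366155) ≈ -0.063208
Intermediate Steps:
Add(Mul(-3805, Pow(-42847, -1)), Mul(Add(-3672, Mul(-1, -9960)), Pow(-41365, -1))) = Add(Mul(-3805, Rational(-1, 42847)), Mul(Add(-3672, 9960), Rational(-1, 41365))) = Add(Rational(3805, 42847), Mul(6288, Rational(-1, 41365))) = Add(Rational(3805, 42847), Rational(-6288, 41365)) = Rational(-112028111, 1772366155)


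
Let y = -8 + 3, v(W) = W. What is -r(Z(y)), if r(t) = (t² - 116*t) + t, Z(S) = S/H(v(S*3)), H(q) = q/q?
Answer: -600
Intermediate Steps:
H(q) = 1
y = -5
Z(S) = S (Z(S) = S/1 = S*1 = S)
r(t) = t² - 115*t
-r(Z(y)) = -(-5)*(-115 - 5) = -(-5)*(-120) = -1*600 = -600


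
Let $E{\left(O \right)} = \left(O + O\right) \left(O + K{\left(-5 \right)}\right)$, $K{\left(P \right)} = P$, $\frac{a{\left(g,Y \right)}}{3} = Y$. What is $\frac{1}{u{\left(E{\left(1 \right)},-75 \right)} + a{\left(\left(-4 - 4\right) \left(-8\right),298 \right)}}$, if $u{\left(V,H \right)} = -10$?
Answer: $\frac{1}{884} \approx 0.0011312$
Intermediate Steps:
$a{\left(g,Y \right)} = 3 Y$
$E{\left(O \right)} = 2 O \left(-5 + O\right)$ ($E{\left(O \right)} = \left(O + O\right) \left(O - 5\right) = 2 O \left(-5 + O\right)$)
$\frac{1}{u{\left(E{\left(1 \right)},-75 \right)} + a{\left(\left(-4 - 4\right) \left(-8\right),298 \right)}} = \frac{1}{-10 + 3 \cdot 298} = \frac{1}{-10 + 894} = \frac{1}{884}$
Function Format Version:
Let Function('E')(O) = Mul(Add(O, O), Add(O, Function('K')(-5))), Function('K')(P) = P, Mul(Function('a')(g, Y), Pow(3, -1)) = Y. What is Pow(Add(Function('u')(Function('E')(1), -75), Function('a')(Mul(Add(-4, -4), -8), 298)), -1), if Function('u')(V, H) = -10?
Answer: Rational(1, 884) ≈ 0.0011312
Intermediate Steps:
Function('a')(g, Y) = Mul(3, Y)
Function('E')(O) = Mul(2, O, Add(-5, O)) (Function('E')(O) = Mul(Add(O, O), Add(O, -5)) = Mul(Mul(2, O), Add(-5, O)) = Mul(2, O, Add(-5, O)))
Pow(Add(Function('u')(Function('E')(1), -75), Function('a')(Mul(Add(-4, -4), -8), 298)), -1) = Pow(Add(-10, Mul(3, 298)), -1) = Pow(Add(-10, 894), -1) = Pow(884, -1) = Rational(1, 884)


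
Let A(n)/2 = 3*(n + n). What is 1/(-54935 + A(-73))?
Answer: -1/55811 ≈ -1.7918e-5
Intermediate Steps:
A(n) = 12*n (A(n) = 2*(3*(n + n)) = 2*(3*(2*n)) = 2*(6*n) = 12*n)
1/(-54935 + A(-73)) = 1/(-54935 + 12*(-73)) = 1/(-54935 - 876) = 1/(-55811) = -1/55811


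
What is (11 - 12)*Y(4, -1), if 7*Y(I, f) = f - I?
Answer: 5/7 ≈ 0.71429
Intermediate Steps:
Y(I, f) = -I/7 + f/7 (Y(I, f) = (f - I)/7 = -I/7 + f/7)
(11 - 12)*Y(4, -1) = (11 - 12)*(-1/7*4 + (1/7)*(-1)) = -(-4/7 - 1/7) = -1*(-5/7) = 5/7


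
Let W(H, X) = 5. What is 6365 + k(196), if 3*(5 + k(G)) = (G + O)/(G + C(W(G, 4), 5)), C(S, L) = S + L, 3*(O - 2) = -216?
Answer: 655101/103 ≈ 6360.2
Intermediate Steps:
O = -70 (O = 2 + (⅓)*(-216) = 2 - 72 = -70)
C(S, L) = L + S
k(G) = -5 + (-70 + G)/(3*(10 + G)) (k(G) = -5 + ((G - 70)/(G + (5 + 5)))/3 = -5 + ((-70 + G)/(G + 10))/3 = -5 + ((-70 + G)/(10 + G))/3 = -5 + (-70 + G)/(3*(10 + G)))
6365 + k(196) = 6365 + 2*(-110 - 7*196)/(3*(10 + 196)) = 6365 + (⅔)*(-110 - 1372)/206 = 6365 + (⅔)*(1/206)*(-1482) = 6365 - 494/103 = 655101/103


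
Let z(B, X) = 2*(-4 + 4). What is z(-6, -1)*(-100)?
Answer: 0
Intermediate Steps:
z(B, X) = 0 (z(B, X) = 2*0 = 0)
z(-6, -1)*(-100) = 0*(-100) = 0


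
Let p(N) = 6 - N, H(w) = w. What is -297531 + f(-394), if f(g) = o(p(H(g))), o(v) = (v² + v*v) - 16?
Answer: 22453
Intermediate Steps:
o(v) = -16 + 2*v² (o(v) = (v² + v²) - 16 = 2*v² - 16 = -16 + 2*v²)
f(g) = -16 + 2*(6 - g)²
-297531 + f(-394) = -297531 + (-16 + 2*(-6 - 394)²) = -297531 + (-16 + 2*(-400)²) = -297531 + (-16 + 2*160000) = -297531 + (-16 + 320000) = -297531 + 319984 = 22453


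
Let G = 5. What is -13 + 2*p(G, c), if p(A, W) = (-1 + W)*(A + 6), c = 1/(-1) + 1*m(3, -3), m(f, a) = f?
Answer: 9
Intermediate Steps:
c = 2 (c = 1/(-1) + 1*3 = -1 + 3 = 2)
p(A, W) = (-1 + W)*(6 + A)
-13 + 2*p(G, c) = -13 + 2*(-6 - 1*5 + 6*2 + 5*2) = -13 + 2*(-6 - 5 + 12 + 10) = -13 + 2*11 = -13 + 22 = 9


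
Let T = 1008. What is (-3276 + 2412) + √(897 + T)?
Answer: -864 + √1905 ≈ -820.35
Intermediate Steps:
(-3276 + 2412) + √(897 + T) = (-3276 + 2412) + √(897 + 1008) = -864 + √1905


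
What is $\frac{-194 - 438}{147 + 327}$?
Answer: $- \frac{4}{3} \approx -1.3333$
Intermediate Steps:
$\frac{-194 - 438}{147 + 327} = - \frac{632}{474} = \left(-632\right) \frac{1}{474} = - \frac{4}{3}$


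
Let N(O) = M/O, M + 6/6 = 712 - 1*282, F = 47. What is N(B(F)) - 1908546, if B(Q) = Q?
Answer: -89701233/47 ≈ -1.9085e+6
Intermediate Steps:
M = 429 (M = -1 + (712 - 1*282) = -1 + (712 - 282) = -1 + 430 = 429)
N(O) = 429/O
N(B(F)) - 1908546 = 429/47 - 1908546 = -89701233/47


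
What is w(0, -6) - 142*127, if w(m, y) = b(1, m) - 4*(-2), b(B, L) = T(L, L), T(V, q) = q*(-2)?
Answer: -18026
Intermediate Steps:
T(V, q) = -2*q
b(B, L) = -2*L
w(m, y) = 8 - 2*m (w(m, y) = -2*m - 4*(-2) = -2*m + 8 = 8 - 2*m)
w(0, -6) - 142*127 = (8 - 2*0) - 142*127 = (8 + 0) - 18034 = 8 - 18034 = -18026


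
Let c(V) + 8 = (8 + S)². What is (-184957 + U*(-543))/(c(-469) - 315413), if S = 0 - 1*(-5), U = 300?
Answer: 347857/315252 ≈ 1.1034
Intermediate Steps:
S = 5 (S = 0 + 5 = 5)
c(V) = 161 (c(V) = -8 + (8 + 5)² = -8 + 13² = -8 + 169 = 161)
(-184957 + U*(-543))/(c(-469) - 315413) = (-184957 + 300*(-543))/(161 - 315413) = (-184957 - 162900)/(-315252) = -347857*(-1/315252) = 347857/315252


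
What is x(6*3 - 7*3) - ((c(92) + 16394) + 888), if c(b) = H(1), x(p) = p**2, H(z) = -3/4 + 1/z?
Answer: -69093/4 ≈ -17273.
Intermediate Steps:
H(z) = -3/4 + 1/z (H(z) = -3*1/4 + 1/z = -3/4 + 1/z)
c(b) = 1/4 (c(b) = -3/4 + 1/1 = -3/4 + 1 = 1/4)
x(6*3 - 7*3) - ((c(92) + 16394) + 888) = (6*3 - 7*3)**2 - ((1/4 + 16394) + 888) = (18 - 21)**2 - (65577/4 + 888) = (-3)**2 - 1*69129/4 = 9 - 69129/4 = -69093/4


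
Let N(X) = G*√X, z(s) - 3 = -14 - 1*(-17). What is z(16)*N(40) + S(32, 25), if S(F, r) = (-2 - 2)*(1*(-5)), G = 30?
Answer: 20 + 360*√10 ≈ 1158.4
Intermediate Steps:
z(s) = 6 (z(s) = 3 + (-14 - 1*(-17)) = 3 + (-14 + 17) = 3 + 3 = 6)
S(F, r) = 20 (S(F, r) = -4*(-5) = 20)
N(X) = 30*√X
z(16)*N(40) + S(32, 25) = 6*(30*√40) + 20 = 6*(30*(2*√10)) + 20 = 6*(60*√10) + 20 = 360*√10 + 20 = 20 + 360*√10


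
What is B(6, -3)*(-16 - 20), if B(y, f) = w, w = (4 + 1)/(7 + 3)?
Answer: -18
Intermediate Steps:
w = ½ (w = 5/10 = 5*(⅒) = ½ ≈ 0.50000)
B(y, f) = ½
B(6, -3)*(-16 - 20) = (-16 - 20)/2 = (½)*(-36) = -18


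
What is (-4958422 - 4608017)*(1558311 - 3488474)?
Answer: 18464786599557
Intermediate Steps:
(-4958422 - 4608017)*(1558311 - 3488474) = -9566439*(-1930163) = 18464786599557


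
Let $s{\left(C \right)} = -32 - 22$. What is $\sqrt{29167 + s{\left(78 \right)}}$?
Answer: $\sqrt{29113} \approx 170.63$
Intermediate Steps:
$s{\left(C \right)} = -54$
$\sqrt{29167 + s{\left(78 \right)}} = \sqrt{29167 - 54} = \sqrt{29113}$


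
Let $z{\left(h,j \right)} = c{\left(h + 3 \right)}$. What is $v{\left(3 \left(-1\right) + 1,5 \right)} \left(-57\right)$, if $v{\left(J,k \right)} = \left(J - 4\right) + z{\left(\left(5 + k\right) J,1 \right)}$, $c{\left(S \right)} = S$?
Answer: $1311$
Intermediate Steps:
$z{\left(h,j \right)} = 3 + h$ ($z{\left(h,j \right)} = h + 3 = 3 + h$)
$v{\left(J,k \right)} = -1 + J + J \left(5 + k\right)$ ($v{\left(J,k \right)} = \left(J - 4\right) + \left(3 + \left(5 + k\right) J\right) = \left(-4 + J\right) + \left(3 + J \left(5 + k\right)\right) = -1 + J + J \left(5 + k\right)$)
$v{\left(3 \left(-1\right) + 1,5 \right)} \left(-57\right) = \left(-1 + \left(3 \left(-1\right) + 1\right) + \left(3 \left(-1\right) + 1\right) \left(5 + 5\right)\right) \left(-57\right) = \left(-1 + \left(-3 + 1\right) + \left(-3 + 1\right) 10\right) \left(-57\right) = \left(-1 - 2 - 20\right) \left(-57\right) = \left(-23\right) \left(-57\right) = 1311$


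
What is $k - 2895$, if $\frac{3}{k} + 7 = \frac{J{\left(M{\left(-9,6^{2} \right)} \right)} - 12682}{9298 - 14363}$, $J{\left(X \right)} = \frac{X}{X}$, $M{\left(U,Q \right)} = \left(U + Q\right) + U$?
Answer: $- \frac{65945925}{22774} \approx -2895.7$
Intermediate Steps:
$M{\left(U,Q \right)} = Q + 2 U$ ($M{\left(U,Q \right)} = \left(Q + U\right) + U = Q + 2 U$)
$J{\left(X \right)} = 1$
$k = - \frac{15195}{22774}$ ($k = \frac{3}{-7 + \frac{1 - 12682}{9298 - 14363}} = \frac{3}{-7 - \frac{12681}{-5065}} = \frac{3}{-7 - - \frac{12681}{5065}} = \frac{3}{-7 + \frac{12681}{5065}} = \frac{3}{- \frac{22774}{5065}} = 3 \left(- \frac{5065}{22774}\right) = - \frac{15195}{22774} \approx -0.66721$)
$k - 2895 = - \frac{15195}{22774} - 2895 = - \frac{65945925}{22774}$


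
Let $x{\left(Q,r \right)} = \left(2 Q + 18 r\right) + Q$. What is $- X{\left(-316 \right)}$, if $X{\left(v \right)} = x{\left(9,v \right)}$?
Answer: $5661$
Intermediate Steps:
$x{\left(Q,r \right)} = 3 Q + 18 r$
$X{\left(v \right)} = 27 + 18 v$ ($X{\left(v \right)} = 3 \cdot 9 + 18 v = 27 + 18 v$)
$- X{\left(-316 \right)} = - (27 + 18 \left(-316\right)) = - (27 - 5688) = \left(-1\right) \left(-5661\right) = 5661$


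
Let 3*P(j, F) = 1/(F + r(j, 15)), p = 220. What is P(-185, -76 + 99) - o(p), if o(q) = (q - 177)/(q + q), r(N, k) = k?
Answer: -2231/25080 ≈ -0.088955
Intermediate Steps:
P(j, F) = 1/(3*(15 + F)) (P(j, F) = 1/(3*(F + 15)) = 1/(3*(15 + F)))
o(q) = (-177 + q)/(2*q) (o(q) = (-177 + q)/((2*q)) = (-177 + q)*(1/(2*q)) = (-177 + q)/(2*q))
P(-185, -76 + 99) - o(p) = 1/(3*(15 + (-76 + 99))) - (-177 + 220)/(2*220) = 1/(3*(15 + 23)) - 43/(2*220) = (1/3)/38 - 1*43/440 = (1/3)*(1/38) - 43/440 = 1/114 - 43/440 = -2231/25080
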